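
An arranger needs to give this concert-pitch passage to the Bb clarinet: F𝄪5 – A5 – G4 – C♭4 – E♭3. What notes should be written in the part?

Written C4 sounds as Bb3 on the Bb clarinet, so concert pitches are written a major second up.
F##5 to G##5
A5 to B5
G4 to A4
Cb4 to Db4
Eb3 to F3

G##5 B5 A4 Db4 F3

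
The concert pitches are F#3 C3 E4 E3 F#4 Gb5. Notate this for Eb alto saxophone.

D#4 A3 C#5 C#4 D#5 Eb6

The Eb alto saxophone sounds a major sixth below written, so the written part must be a major sixth above concert — transpose each note up.
F#3 to D#4
C3 to A3
E4 to C#5
E3 to C#4
F#4 to D#5
Gb5 to Eb6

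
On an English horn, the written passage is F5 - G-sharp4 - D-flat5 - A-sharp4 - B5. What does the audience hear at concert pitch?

The English horn sounds a perfect fifth below written, so transpose each written note down a perfect fifth.
F5 -> Bb4
G#4 -> C#4
Db5 -> Gb4
A#4 -> D#4
B5 -> E5

Bb4 C#4 Gb4 D#4 E5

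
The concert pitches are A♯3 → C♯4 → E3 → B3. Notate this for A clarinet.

C#4 E4 G3 D4

The A clarinet sounds a minor third below written, so the written part must be a minor third above concert — transpose each note up.
A#3 gives C#4
C#4 gives E4
E3 gives G3
B3 gives D4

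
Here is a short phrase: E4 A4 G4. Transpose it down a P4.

B3 E4 D4

E4 gives B3
A4 gives E4
G4 gives D4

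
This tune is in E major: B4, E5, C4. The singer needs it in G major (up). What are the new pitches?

D5 G5 Eb4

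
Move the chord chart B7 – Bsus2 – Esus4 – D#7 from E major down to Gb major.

Db7 Dbsus2 Gbsus4 F7

E major down to Gb major is an augmented sixth; each chord root moves by that interval while the quality stays the same.
B7: root B down an augmented sixth → Db, giving Db7.
Bsus2: root B down an augmented sixth → Db, giving Dbsus2.
Esus4: root E down an augmented sixth → Gb, giving Gbsus4.
D#7: root D# down an augmented sixth → F, giving F7.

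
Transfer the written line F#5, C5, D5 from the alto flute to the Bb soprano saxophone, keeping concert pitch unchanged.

D#5 A4 B4

First find concert pitch: the alto flute sounds a perfect fourth below written, so F#5 C5 D5 sounds C#5 G4 A4.
Then write for Bb soprano saxophone: it sounds a major second below written, so the part must be a major second above concert.
C#5 → D#5
G4 → A4
A4 → B4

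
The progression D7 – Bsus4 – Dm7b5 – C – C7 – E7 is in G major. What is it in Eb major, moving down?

G major down to Eb major is a major third; each chord root moves by that interval while the quality stays the same.
D7: root D down a major third → Bb, giving Bb7.
Bsus4: root B down a major third → G, giving Gsus4.
Dm7b5: root D down a major third → Bb, giving Bbm7b5.
C: root C down a major third → Ab, giving Ab.
C7: root C down a major third → Ab, giving Ab7.
E7: root E down a major third → C, giving C7.

Bb7 Gsus4 Bbm7b5 Ab Ab7 C7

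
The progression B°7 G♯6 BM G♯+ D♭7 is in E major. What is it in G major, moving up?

E major up to G major is a minor third; each chord root moves by that interval while the quality stays the same.
B°7: root B up a minor third → D, giving D°7.
G♯6: root G♯ up a minor third → B, giving B6.
BM: root B up a minor third → D, giving DM.
G♯+: root G♯ up a minor third → B, giving B+.
D♭7: root D♭ up a minor third → Fb, giving Fb7.

D°7 B6 DM B+ Fb7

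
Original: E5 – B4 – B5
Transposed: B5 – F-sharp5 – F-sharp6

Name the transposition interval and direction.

up a perfect fifth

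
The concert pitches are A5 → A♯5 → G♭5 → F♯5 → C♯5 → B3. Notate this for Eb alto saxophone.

F#6 F##6 Eb6 D#6 A#5 G#4

The Eb alto saxophone sounds a major sixth below written, so the written part must be a major sixth above concert — transpose each note up.
A5 to F#6
A#5 to F##6
Gb5 to Eb6
F#5 to D#6
C#5 to A#5
B3 to G#4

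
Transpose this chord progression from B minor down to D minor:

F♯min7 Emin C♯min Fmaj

Amin7 Gmin Emin Abmaj

B minor down to D minor is a major sixth; each chord root moves by that interval while the quality stays the same.
F♯min7: root F♯ down a major sixth → A, giving Amin7.
Emin: root E down a major sixth → G, giving Gmin.
C♯min: root C♯ down a major sixth → E, giving Emin.
Fmaj: root F down a major sixth → Ab, giving Abmaj.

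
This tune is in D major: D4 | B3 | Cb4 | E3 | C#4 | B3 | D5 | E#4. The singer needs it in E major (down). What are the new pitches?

E3 C#3 Db3 F#2 D#3 C#3 E4 F##3

From D down to E is a minor seventh; apply that to each pitch.
D4 to E3
B3 to C#3
Cb4 to Db3
E3 to F#2
C#4 to D#3
B3 to C#3
D5 to E4
E#4 to F##3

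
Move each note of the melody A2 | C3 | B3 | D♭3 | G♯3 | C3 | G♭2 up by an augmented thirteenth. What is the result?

F##4 A#4 G##5 B4 E##5 A#4 E4

A2 → F##4
C3 → A#4
B3 → G##5
Db3 → B4
G#3 → E##5
C3 → A#4
Gb2 → E4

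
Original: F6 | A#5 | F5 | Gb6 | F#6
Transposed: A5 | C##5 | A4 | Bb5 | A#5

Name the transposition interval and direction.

down a minor sixth

Take the first pair: F6 → A5. F to A spans 6 letter names, so the interval is some kind of sixth.
A5 to F6 is 8 semitones, which makes it a minor sixth; the second version is lower, so the direction is down.
Checking another pair — F#6 → A#5 — gives the same interval.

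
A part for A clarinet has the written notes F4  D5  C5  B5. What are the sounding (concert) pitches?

D4 B4 A4 G#5

The A clarinet sounds a minor third below written, so transpose each written note down a minor third.
F4 → D4
D5 → B4
C5 → A4
B5 → G#5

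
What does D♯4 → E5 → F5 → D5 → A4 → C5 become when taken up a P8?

D#5 E6 F6 D6 A5 C6

A perfect octave up from D#4 gives D#5.
E5: an octave up reaches E, and 12 semitones makes it E6.
A perfect octave up from F5 gives F6.
D5 up a perfect octave is D6.
A4: an octave up reaches A, and 12 semitones makes it A5.
C5: an octave up reaches C, and 12 semitones makes it C6.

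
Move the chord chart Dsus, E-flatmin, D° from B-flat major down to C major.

Esus Fmin E°

B-flat major down to C major is a minor seventh; each chord root moves by that interval while the quality stays the same.
Dsus: root D down a minor seventh → E, giving Esus.
E-flatmin: root E-flat down a minor seventh → F, giving Fmin.
D°: root D down a minor seventh → E, giving E°.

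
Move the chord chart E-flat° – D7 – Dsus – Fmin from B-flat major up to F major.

B-flat major up to F major is a perfect fifth; each chord root moves by that interval while the quality stays the same.
E-flat°: root E-flat up a perfect fifth → Bb, giving Bb°.
D7: root D up a perfect fifth → A, giving A7.
Dsus: root D up a perfect fifth → A, giving Asus.
Fmin: root F up a perfect fifth → C, giving Cmin.

Bb° A7 Asus Cmin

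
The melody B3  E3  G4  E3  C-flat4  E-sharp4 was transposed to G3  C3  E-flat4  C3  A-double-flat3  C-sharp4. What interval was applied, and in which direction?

down a major third

From B3 to G3 is 3 letter names — a third of some quality.
G3 to B3 is 4 semitones, which makes it a major third; the second version is lower, so the direction is down.
Checking another pair — E#4 → C#4 — gives the same interval.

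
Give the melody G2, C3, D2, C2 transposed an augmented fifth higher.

D#3 G#3 A#2 G#2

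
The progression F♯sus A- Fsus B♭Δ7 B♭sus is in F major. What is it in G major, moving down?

F major down to G major is a minor seventh; each chord root moves by that interval while the quality stays the same.
F♯sus: root F♯ down a minor seventh → G#, giving G#sus.
A-: root A down a minor seventh → B, giving B-.
Fsus: root F down a minor seventh → G, giving Gsus.
B♭Δ7: root B♭ down a minor seventh → C, giving CΔ7.
B♭sus: root B♭ down a minor seventh → C, giving Csus.

G#sus B- Gsus CΔ7 Csus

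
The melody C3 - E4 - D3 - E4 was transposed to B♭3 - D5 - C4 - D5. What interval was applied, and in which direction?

Take the first pair: C3 → Bb3. C to B spans 7 letter names, so the interval is some kind of seventh.
C3 to Bb3 is 10 semitones, which makes it a minor seventh; the second version is higher, so the direction is up.
Checking another pair — E4 → D5 — gives the same interval.

up a minor seventh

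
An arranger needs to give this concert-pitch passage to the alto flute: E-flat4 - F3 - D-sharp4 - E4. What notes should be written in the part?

The alto flute sounds a perfect fourth below written, so the written part must be a perfect fourth above concert — transpose each note up.
Eb4 → Ab4
F3 → Bb3
D#4 → G#4
E4 → A4

Ab4 Bb3 G#4 A4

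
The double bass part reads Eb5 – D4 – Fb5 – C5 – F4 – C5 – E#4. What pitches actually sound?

Eb4 D3 Fb4 C4 F3 C4 E#3

Written C4 on the double bass sounds as C3, a perfect octave lower; apply that shift to every note.
Eb5 gives Eb4
D4 gives D3
Fb5 gives Fb4
C5 gives C4
F4 gives F3
C5 gives C4
E#4 gives E#3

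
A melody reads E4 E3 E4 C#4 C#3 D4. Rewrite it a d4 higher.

A diminished fourth up from E4 gives Ab4.
E3 up a diminished fourth is Ab3.
E4: a fourth up reaches A, and 4 semitones makes it Ab4.
A diminished fourth up from C#4 gives F4.
C#3 up a diminished fourth is F3.
A diminished fourth up from D4 gives Gb4.

Ab4 Ab3 Ab4 F4 F3 Gb4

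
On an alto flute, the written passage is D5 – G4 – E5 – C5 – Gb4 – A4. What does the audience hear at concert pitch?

Written C4 on the alto flute sounds as G3, a perfect fourth lower; apply that shift to every note.
D5 becomes A4
G4 becomes D4
E5 becomes B4
C5 becomes G4
Gb4 becomes Db4
A4 becomes E4

A4 D4 B4 G4 Db4 E4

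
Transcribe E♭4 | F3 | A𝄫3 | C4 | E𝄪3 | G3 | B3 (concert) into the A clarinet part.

Written C4 sounds as A3 on the A clarinet, so concert pitches are written a minor third up.
Eb4 → Gb4
F3 → Ab3
Abb3 → Cbb4
C4 → Eb4
E##3 → G##3
G3 → Bb3
B3 → D4

Gb4 Ab3 Cbb4 Eb4 G##3 Bb3 D4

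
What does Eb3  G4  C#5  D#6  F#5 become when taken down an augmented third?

Cbb3 Ebb4 Ab4 Bb5 Db5

Eb3 -> Cbb3
G4 -> Ebb4
C#5 -> Ab4
D#6 -> Bb5
F#5 -> Db5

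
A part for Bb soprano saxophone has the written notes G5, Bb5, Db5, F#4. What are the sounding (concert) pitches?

The Bb soprano saxophone sounds a major second below written, so transpose each written note down a major second.
G5 -> F5
Bb5 -> Ab5
Db5 -> Cb5
F#4 -> E4

F5 Ab5 Cb5 E4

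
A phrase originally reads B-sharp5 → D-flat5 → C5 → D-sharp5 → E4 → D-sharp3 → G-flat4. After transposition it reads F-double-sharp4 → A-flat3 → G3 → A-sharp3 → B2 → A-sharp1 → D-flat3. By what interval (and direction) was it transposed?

down a perfect eleventh

Take the first pair: B#5 → F##4. B to F spans 11 letter names, so the interval is some kind of eleventh.
F##4 to B#5 is 17 semitones, which makes it a perfect eleventh; the second version is lower, so the direction is down.
Checking another pair — Gb4 → Db3 — gives the same interval.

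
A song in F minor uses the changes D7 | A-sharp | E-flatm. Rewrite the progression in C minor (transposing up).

F minor up to C minor is a perfect fifth; each chord root moves by that interval while the quality stays the same.
D7: root D up a perfect fifth → A, giving A7.
A-sharp: root A-sharp up a perfect fifth → E#, giving E#.
E-flatm: root E-flat up a perfect fifth → Bb, giving Bbm.

A7 E# Bbm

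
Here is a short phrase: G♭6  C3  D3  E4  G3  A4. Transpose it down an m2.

Gb6 down a minor second is F6.
C3 down a minor second is B2.
D3: a second down reaches C, and 1 semitone makes it C#3.
E4: a second down reaches D, and 1 semitone makes it D#4.
G3: a second down reaches F, and 1 semitone makes it F#3.
A4 down a minor second is G#4.

F6 B2 C#3 D#4 F#3 G#4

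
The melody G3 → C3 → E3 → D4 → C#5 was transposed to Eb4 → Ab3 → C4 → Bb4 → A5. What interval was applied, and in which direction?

up a minor sixth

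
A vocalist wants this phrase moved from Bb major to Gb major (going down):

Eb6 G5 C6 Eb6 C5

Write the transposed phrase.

Cb6 Eb5 Ab5 Cb6 Ab4

Bb major to Gb major down is a major third, so every note moves down by that interval.
Eb6 to Cb6
G5 to Eb5
C6 to Ab5
Eb6 to Cb6
C5 to Ab4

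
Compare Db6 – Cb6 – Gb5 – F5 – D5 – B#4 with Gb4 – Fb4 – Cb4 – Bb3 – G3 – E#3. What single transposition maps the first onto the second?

Take the first pair: Db6 → Gb4. D to G spans 12 letter names, so the interval is some kind of twelfth.
Gb4 to Db6 is 19 semitones, which makes it a perfect twelfth; the second version is lower, so the direction is down.
Checking another pair — B#4 → E#3 — gives the same interval.

down a perfect twelfth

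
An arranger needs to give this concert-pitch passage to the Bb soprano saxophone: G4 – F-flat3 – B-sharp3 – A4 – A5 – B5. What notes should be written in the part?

The Bb soprano saxophone sounds a major second below written, so the written part must be a major second above concert — transpose each note up.
G4 → A4
Fb3 → Gb3
B#3 → C##4
A4 → B4
A5 → B5
B5 → C#6

A4 Gb3 C##4 B4 B5 C#6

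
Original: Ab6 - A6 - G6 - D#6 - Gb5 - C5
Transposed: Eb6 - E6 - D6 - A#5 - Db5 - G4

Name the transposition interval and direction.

down a perfect fourth

From Ab6 to Eb6 is 4 letter names — a fourth of some quality.
Eb6 to Ab6 is 5 semitones, which makes it a perfect fourth; the second version is lower, so the direction is down.
Checking another pair — C5 → G4 — gives the same interval.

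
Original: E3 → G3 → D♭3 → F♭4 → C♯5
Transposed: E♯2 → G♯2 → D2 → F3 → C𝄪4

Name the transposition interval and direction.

From E3 to E#2 is 8 letter names — an octave of some quality.
E#2 to E3 is 11 semitones, which makes it a diminished octave; the second version is lower, so the direction is down.
Checking another pair — C#5 → C##4 — gives the same interval.

down a diminished octave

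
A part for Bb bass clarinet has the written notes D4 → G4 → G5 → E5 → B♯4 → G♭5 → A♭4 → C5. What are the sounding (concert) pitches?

The Bb bass clarinet sounds a major ninth below written, so transpose each written note down a major ninth.
D4 gives C3
G4 gives F3
G5 gives F4
E5 gives D4
B#4 gives A#3
Gb5 gives Fb4
Ab4 gives Gb3
C5 gives Bb3

C3 F3 F4 D4 A#3 Fb4 Gb3 Bb3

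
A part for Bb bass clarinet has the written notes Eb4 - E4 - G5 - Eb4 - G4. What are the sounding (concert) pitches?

Written C4 on the Bb bass clarinet sounds as Bb2, a major ninth lower; apply that shift to every note.
Eb4 → Db3
E4 → D3
G5 → F4
Eb4 → Db3
G4 → F3

Db3 D3 F4 Db3 F3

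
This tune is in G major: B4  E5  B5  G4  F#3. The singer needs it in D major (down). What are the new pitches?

F#4 B4 F#5 D4 C#3

G major to D major down is a perfect fourth, so every note moves down by that interval.
B4 to F#4
E5 to B4
B5 to F#5
G4 to D4
F#3 to C#3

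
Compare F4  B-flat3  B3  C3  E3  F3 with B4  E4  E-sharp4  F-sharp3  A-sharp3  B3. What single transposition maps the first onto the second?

up an augmented fourth

From F4 to B4 is 4 letter names — a fourth of some quality.
F4 to B4 is 6 semitones, which makes it an augmented fourth; the second version is higher, so the direction is up.
Checking another pair — F3 → B3 — gives the same interval.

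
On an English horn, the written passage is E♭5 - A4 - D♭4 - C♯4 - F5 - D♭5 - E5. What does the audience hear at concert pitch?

Written C4 on the English horn sounds as F3, a perfect fifth lower; apply that shift to every note.
Eb5 gives Ab4
A4 gives D4
Db4 gives Gb3
C#4 gives F#3
F5 gives Bb4
Db5 gives Gb4
E5 gives A4

Ab4 D4 Gb3 F#3 Bb4 Gb4 A4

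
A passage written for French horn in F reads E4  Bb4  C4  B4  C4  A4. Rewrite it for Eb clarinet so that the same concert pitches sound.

F#3 C4 D3 C#4 D3 B3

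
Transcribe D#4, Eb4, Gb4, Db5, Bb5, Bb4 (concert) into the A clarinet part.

The A clarinet sounds a minor third below written, so the written part must be a minor third above concert — transpose each note up.
D#4 to F#4
Eb4 to Gb4
Gb4 to Bbb4
Db5 to Fb5
Bb5 to Db6
Bb4 to Db5

F#4 Gb4 Bbb4 Fb5 Db6 Db5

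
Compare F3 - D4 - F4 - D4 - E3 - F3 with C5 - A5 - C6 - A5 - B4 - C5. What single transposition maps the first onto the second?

up a perfect twelfth

From F3 to C5 is 12 letter names — a twelfth of some quality.
F3 to C5 is 19 semitones, which makes it a perfect twelfth; the second version is higher, so the direction is up.
Checking another pair — F3 → C5 — gives the same interval.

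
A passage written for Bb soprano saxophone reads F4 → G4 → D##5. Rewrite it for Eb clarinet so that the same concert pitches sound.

First find concert pitch: the Bb soprano saxophone sounds a major second below written, so F4 G4 D##5 sounds Eb4 F4 C##5.
Then write for Eb clarinet: it sounds a minor third above written, so the part must be a minor third below concert.
Eb4 → C4
F4 → D4
C##5 → A##4

C4 D4 A##4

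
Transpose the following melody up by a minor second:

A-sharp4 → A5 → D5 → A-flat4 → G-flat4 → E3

B4 Bb5 Eb5 Bbb4 Abb4 F3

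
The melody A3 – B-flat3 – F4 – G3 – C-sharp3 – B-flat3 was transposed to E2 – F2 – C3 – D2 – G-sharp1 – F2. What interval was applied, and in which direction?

down a perfect eleventh

Take the first pair: A3 → E2. A to E spans 11 letter names, so the interval is some kind of eleventh.
E2 to A3 is 17 semitones, which makes it a perfect eleventh; the second version is lower, so the direction is down.
Checking another pair — Bb3 → F2 — gives the same interval.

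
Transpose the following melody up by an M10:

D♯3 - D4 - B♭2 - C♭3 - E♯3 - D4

F##4 F#5 D4 Eb4 G##4 F#5

D#3 → F##4
D4 → F#5
Bb2 → D4
Cb3 → Eb4
E#3 → G##4
D4 → F#5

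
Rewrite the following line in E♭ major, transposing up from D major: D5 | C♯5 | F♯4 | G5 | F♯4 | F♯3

Eb5 D5 G4 Ab5 G4 G3

D major to E♭ major up is a minor second, so every note moves up by that interval.
D5 → Eb5
C#5 → D5
F#4 → G4
G5 → Ab5
F#4 → G4
F#3 → G3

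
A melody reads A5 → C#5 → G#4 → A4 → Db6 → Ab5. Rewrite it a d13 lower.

A5: a thirteenth down reaches C, and 19 semitones makes it C##4.
C#5 down a diminished thirteenth is E##3.
G#4 down a diminished thirteenth is B##2.
A diminished thirteenth down from A4 gives C##3.
A diminished thirteenth down from Db6 gives F#4.
Ab5: a thirteenth down reaches C, and 19 semitones makes it C#4.

C##4 E##3 B##2 C##3 F#4 C#4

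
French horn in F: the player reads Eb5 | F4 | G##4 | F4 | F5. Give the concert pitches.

Ab4 Bb3 C##4 Bb3 Bb4

Written C4 on the French horn in F sounds as F3, a perfect fifth lower; apply that shift to every note.
Eb5 -> Ab4
F4 -> Bb3
G##4 -> C##4
F4 -> Bb3
F5 -> Bb4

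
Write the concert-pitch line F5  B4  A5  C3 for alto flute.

The alto flute sounds a perfect fourth below written, so the written part must be a perfect fourth above concert — transpose each note up.
F5 becomes Bb5
B4 becomes E5
A5 becomes D6
C3 becomes F3

Bb5 E5 D6 F3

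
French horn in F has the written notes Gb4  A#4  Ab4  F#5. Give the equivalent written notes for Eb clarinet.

First find concert pitch: the French horn in F sounds a perfect fifth below written, so Gb4 A#4 Ab4 F#5 sounds Cb4 D#4 Db4 B4.
Then write for Eb clarinet: it sounds a minor third above written, so the part must be a minor third below concert.
Cb4 → Ab3
D#4 → B#3
Db4 → Bb3
B4 → G#4

Ab3 B#3 Bb3 G#4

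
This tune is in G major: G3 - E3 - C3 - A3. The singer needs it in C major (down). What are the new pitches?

C3 A2 F2 D3

G major to C major down is a perfect fifth, so every note moves down by that interval.
G3 gives C3
E3 gives A2
C3 gives F2
A3 gives D3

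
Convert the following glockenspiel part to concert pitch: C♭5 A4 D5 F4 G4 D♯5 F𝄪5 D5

Cb7 A6 D7 F6 G6 D#7 F##7 D7

The glockenspiel sounds a perfect fifteenth above written, so transpose each written note up a perfect fifteenth.
Cb5 to Cb7
A4 to A6
D5 to D7
F4 to F6
G4 to G6
D#5 to D#7
F##5 to F##7
D5 to D7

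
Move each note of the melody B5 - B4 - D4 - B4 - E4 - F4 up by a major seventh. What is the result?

A#6 A#5 C#5 A#5 D#5 E5

B5 → A#6
B4 → A#5
D4 → C#5
B4 → A#5
E4 → D#5
F4 → E5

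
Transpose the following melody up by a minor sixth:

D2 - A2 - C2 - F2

Bb2 F3 Ab2 Db3

D2: a sixth up reaches B, and 8 semitones makes it Bb2.
A2: a sixth up reaches F, and 8 semitones makes it F3.
C2 up a minor sixth is Ab2.
F2: a sixth up reaches D, and 8 semitones makes it Db3.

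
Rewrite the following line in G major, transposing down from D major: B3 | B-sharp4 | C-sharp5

E3 E#4 F#4

From D down to G is a perfect fifth; apply that to each pitch.
B3 -> E3
B#4 -> E#4
C#5 -> F#4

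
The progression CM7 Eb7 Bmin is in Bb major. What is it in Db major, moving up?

Bb major up to Db major is a minor third; each chord root moves by that interval while the quality stays the same.
CM7: root C up a minor third → Eb, giving EbM7.
Eb7: root Eb up a minor third → Gb, giving Gb7.
Bmin: root B up a minor third → D, giving Dmin.

EbM7 Gb7 Dmin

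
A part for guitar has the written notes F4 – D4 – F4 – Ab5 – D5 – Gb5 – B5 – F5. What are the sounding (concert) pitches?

F3 D3 F3 Ab4 D4 Gb4 B4 F4

Written C4 on the guitar sounds as C3, a perfect octave lower; apply that shift to every note.
F4 -> F3
D4 -> D3
F4 -> F3
Ab5 -> Ab4
D5 -> D4
Gb5 -> Gb4
B5 -> B4
F5 -> F4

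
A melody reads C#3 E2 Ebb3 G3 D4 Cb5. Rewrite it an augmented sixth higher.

A##3 C##3 C4 E#4 B#4 A5

C#3: a sixth up reaches A, and 10 semitones makes it A##3.
An augmented sixth up from E2 gives C##3.
Ebb3: a sixth up reaches C, and 10 semitones makes it C4.
G3: a sixth up reaches E, and 10 semitones makes it E#4.
D4 up an augmented sixth is B#4.
Cb5 up an augmented sixth is A5.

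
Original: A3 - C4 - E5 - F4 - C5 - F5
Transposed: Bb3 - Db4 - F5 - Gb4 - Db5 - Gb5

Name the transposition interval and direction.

Take the first pair: A3 → Bb3. A to B spans 2 letter names, so the interval is some kind of second.
A3 to Bb3 is 1 semitone, which makes it a minor second; the second version is higher, so the direction is up.
Checking another pair — F5 → Gb5 — gives the same interval.

up a minor second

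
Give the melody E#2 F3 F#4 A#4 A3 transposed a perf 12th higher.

E#2 up a perfect twelfth is B#3.
F3 up a perfect twelfth is C5.
A perfect twelfth up from F#4 gives C#6.
A#4 up a perfect twelfth is E#6.
A3 up a perfect twelfth is E5.

B#3 C5 C#6 E#6 E5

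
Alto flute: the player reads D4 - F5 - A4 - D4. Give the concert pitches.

A3 C5 E4 A3

The alto flute sounds a perfect fourth below written, so transpose each written note down a perfect fourth.
D4 gives A3
F5 gives C5
A4 gives E4
D4 gives A3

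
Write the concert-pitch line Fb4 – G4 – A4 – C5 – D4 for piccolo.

Fb3 G3 A3 C4 D3

The piccolo sounds a perfect octave above written, so the written part must be a perfect octave below concert — transpose each note down.
Fb4 gives Fb3
G4 gives G3
A4 gives A3
C5 gives C4
D4 gives D3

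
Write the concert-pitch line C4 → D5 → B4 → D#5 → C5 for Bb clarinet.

The Bb clarinet sounds a major second below written, so the written part must be a major second above concert — transpose each note up.
C4 gives D4
D5 gives E5
B4 gives C#5
D#5 gives E#5
C5 gives D5

D4 E5 C#5 E#5 D5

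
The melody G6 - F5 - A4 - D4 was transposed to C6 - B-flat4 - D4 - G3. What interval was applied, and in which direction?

down a perfect fifth

Take the first pair: G6 → C6. G to C spans 5 letter names, so the interval is some kind of fifth.
C6 to G6 is 7 semitones, which makes it a perfect fifth; the second version is lower, so the direction is down.
Checking another pair — D4 → G3 — gives the same interval.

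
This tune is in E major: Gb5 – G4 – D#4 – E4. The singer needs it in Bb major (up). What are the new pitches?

Dbb6 Db5 A4 Bb4

E major to Bb major up is a diminished fifth, so every note moves up by that interval.
Gb5 to Dbb6
G4 to Db5
D#4 to A4
E4 to Bb4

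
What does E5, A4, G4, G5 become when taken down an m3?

C#5 F#4 E4 E5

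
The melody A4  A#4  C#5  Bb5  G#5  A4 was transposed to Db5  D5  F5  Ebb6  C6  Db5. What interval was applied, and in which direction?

up a diminished fourth

Take the first pair: A4 → Db5. A to D spans 4 letter names, so the interval is some kind of fourth.
A4 to Db5 is 4 semitones, which makes it a diminished fourth; the second version is higher, so the direction is up.
Checking another pair — A4 → Db5 — gives the same interval.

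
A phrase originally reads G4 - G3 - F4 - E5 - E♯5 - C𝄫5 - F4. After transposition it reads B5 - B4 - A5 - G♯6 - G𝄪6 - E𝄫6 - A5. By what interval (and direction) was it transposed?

up a major tenth

Take the first pair: G4 → B5. G to B spans 10 letter names, so the interval is some kind of tenth.
G4 to B5 is 16 semitones, which makes it a major tenth; the second version is higher, so the direction is up.
Checking another pair — F4 → A5 — gives the same interval.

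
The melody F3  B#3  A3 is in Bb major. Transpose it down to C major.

Bb major to C major down is a minor seventh, so every note moves down by that interval.
F3 gives G2
B#3 gives C##3
A3 gives B2

G2 C##3 B2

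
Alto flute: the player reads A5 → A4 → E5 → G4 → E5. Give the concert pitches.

E5 E4 B4 D4 B4

The alto flute sounds a perfect fourth below written, so transpose each written note down a perfect fourth.
A5 gives E5
A4 gives E4
E5 gives B4
G4 gives D4
E5 gives B4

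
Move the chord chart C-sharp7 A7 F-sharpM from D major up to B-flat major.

A7 F7 DM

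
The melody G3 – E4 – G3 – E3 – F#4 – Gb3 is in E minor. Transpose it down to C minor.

From E down to C is a major third; apply that to each pitch.
G3 becomes Eb3
E4 becomes C4
G3 becomes Eb3
E3 becomes C3
F#4 becomes D4
Gb3 becomes Ebb3

Eb3 C4 Eb3 C3 D4 Ebb3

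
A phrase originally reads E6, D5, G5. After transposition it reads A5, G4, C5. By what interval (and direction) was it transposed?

Take the first pair: E6 → A5. E to A spans 5 letter names, so the interval is some kind of fifth.
A5 to E6 is 7 semitones, which makes it a perfect fifth; the second version is lower, so the direction is down.
Checking another pair — G5 → C5 — gives the same interval.

down a perfect fifth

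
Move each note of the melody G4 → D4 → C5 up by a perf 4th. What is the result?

A perfect fourth up from G4 gives C5.
D4 up a perfect fourth is G4.
C5: a fourth up reaches F, and 5 semitones makes it F5.

C5 G4 F5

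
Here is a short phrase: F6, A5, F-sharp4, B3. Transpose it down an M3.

F6 becomes Db6
A5 becomes F5
F#4 becomes D4
B3 becomes G3

Db6 F5 D4 G3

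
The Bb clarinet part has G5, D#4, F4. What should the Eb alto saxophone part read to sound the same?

First find concert pitch: the Bb clarinet sounds a major second below written, so G5 D#4 F4 sounds F5 C#4 Eb4.
Then write for Eb alto saxophone: it sounds a major sixth below written, so the part must be a major sixth above concert.
F5 → D6
C#4 → A#4
Eb4 → C5

D6 A#4 C5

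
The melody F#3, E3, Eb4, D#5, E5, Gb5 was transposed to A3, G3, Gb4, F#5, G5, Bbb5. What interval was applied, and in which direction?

Take the first pair: F#3 → A3. F to A spans 3 letter names, so the interval is some kind of third.
F#3 to A3 is 3 semitones, which makes it a minor third; the second version is higher, so the direction is up.
Checking another pair — Gb5 → Bbb5 — gives the same interval.

up a minor third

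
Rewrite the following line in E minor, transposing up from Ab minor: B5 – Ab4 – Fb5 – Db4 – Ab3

F##6 E5 C6 A4 E4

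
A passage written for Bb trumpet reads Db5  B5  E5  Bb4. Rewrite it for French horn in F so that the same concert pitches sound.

First find concert pitch: the Bb trumpet sounds a major second below written, so Db5 B5 E5 Bb4 sounds Cb5 A5 D5 Ab4.
Then write for French horn in F: it sounds a perfect fifth below written, so the part must be a perfect fifth above concert.
Cb5 → Gb5
A5 → E6
D5 → A5
Ab4 → Eb5

Gb5 E6 A5 Eb5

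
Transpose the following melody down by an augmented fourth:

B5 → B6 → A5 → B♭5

F5 F6 Eb5 Fb5

An augmented fourth down from B5 gives F5.
An augmented fourth down from B6 gives F6.
A5: a fourth down reaches E, and 6 semitones makes it Eb5.
Bb5: a fourth down reaches F, and 6 semitones makes it Fb5.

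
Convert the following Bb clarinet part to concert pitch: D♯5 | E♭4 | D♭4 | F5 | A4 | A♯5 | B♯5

C#5 Db4 Cb4 Eb5 G4 G#5 A#5

The Bb clarinet sounds a major second below written, so transpose each written note down a major second.
D#5 to C#5
Eb4 to Db4
Db4 to Cb4
F5 to Eb5
A4 to G4
A#5 to G#5
B#5 to A#5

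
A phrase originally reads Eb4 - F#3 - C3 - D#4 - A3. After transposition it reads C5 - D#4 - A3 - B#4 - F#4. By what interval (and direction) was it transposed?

up a major sixth

Take the first pair: Eb4 → C5. E to C spans 6 letter names, so the interval is some kind of sixth.
Eb4 to C5 is 9 semitones, which makes it a major sixth; the second version is higher, so the direction is up.
Checking another pair — A3 → F#4 — gives the same interval.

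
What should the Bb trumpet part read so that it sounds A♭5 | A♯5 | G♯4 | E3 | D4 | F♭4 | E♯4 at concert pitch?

Bb5 B#5 A#4 F#3 E4 Gb4 F##4

The Bb trumpet sounds a major second below written, so the written part must be a major second above concert — transpose each note up.
Ab5 -> Bb5
A#5 -> B#5
G#4 -> A#4
E3 -> F#3
D4 -> E4
Fb4 -> Gb4
E#4 -> F##4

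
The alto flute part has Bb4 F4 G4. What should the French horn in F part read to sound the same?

First find concert pitch: the alto flute sounds a perfect fourth below written, so Bb4 F4 G4 sounds F4 C4 D4.
Then write for French horn in F: it sounds a perfect fifth below written, so the part must be a perfect fifth above concert.
F4 → C5
C4 → G4
D4 → A4

C5 G4 A4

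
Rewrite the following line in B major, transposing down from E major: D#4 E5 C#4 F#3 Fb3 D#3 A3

From E down to B is a perfect fourth; apply that to each pitch.
D#4 → A#3
E5 → B4
C#4 → G#3
F#3 → C#3
Fb3 → Cb3
D#3 → A#2
A3 → E3

A#3 B4 G#3 C#3 Cb3 A#2 E3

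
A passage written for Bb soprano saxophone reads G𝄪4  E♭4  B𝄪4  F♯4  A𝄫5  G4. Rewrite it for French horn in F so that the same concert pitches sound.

First find concert pitch: the Bb soprano saxophone sounds a major second below written, so G𝄪4 E♭4 B𝄪4 F♯4 A𝄫5 G4 sounds F##4 Db4 A##4 E4 Gbb5 F4.
Then write for French horn in F: it sounds a perfect fifth below written, so the part must be a perfect fifth above concert.
F##4 → C##5
Db4 → Ab4
A##4 → E##5
E4 → B4
Gbb5 → Dbb6
F4 → C5

C##5 Ab4 E##5 B4 Dbb6 C5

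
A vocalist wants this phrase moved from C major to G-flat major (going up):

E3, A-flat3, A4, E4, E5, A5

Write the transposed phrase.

From C up to G-flat is a diminished fifth; apply that to each pitch.
E3 → Bb3
Ab3 → Ebb4
A4 → Eb5
E4 → Bb4
E5 → Bb5
A5 → Eb6

Bb3 Ebb4 Eb5 Bb4 Bb5 Eb6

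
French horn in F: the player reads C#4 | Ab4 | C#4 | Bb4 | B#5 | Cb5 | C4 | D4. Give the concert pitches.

The French horn in F sounds a perfect fifth below written, so transpose each written note down a perfect fifth.
C#4 gives F#3
Ab4 gives Db4
C#4 gives F#3
Bb4 gives Eb4
B#5 gives E#5
Cb5 gives Fb4
C4 gives F3
D4 gives G3

F#3 Db4 F#3 Eb4 E#5 Fb4 F3 G3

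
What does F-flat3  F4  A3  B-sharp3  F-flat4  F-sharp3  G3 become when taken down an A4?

Fb3 to Cbb3
F4 to Cb4
A3 to Eb3
B#3 to F#3
Fb4 to Cbb4
F#3 to C3
G3 to Db3

Cbb3 Cb4 Eb3 F#3 Cbb4 C3 Db3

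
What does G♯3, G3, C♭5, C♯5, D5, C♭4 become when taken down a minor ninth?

G#3 gives F##2
G3 gives F#2
Cb5 gives Bb3
C#5 gives B#3
D5 gives C#4
Cb4 gives Bb2

F##2 F#2 Bb3 B#3 C#4 Bb2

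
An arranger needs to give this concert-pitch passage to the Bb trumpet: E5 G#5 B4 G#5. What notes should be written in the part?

The Bb trumpet sounds a major second below written, so the written part must be a major second above concert — transpose each note up.
E5 becomes F#5
G#5 becomes A#5
B4 becomes C#5
G#5 becomes A#5

F#5 A#5 C#5 A#5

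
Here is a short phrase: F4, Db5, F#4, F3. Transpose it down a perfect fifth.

Bb3 Gb4 B3 Bb2

F4 down a perfect fifth is Bb3.
Db5 down a perfect fifth is Gb4.
F#4: a fifth down reaches B, and 7 semitones makes it B3.
F3 down a perfect fifth is Bb2.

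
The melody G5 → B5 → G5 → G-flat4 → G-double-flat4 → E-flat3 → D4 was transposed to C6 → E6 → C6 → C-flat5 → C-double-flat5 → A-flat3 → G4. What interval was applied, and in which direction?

up a perfect fourth

Take the first pair: G5 → C6. G to C spans 4 letter names, so the interval is some kind of fourth.
G5 to C6 is 5 semitones, which makes it a perfect fourth; the second version is higher, so the direction is up.
Checking another pair — D4 → G4 — gives the same interval.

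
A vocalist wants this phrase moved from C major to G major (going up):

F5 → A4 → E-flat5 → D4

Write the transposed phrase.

C6 E5 Bb5 A4

From C up to G is a perfect fifth; apply that to each pitch.
F5 gives C6
A4 gives E5
Eb5 gives Bb5
D4 gives A4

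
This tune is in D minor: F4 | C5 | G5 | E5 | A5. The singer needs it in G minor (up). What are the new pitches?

D minor to G minor up is a perfect fourth, so every note moves up by that interval.
F4 → Bb4
C5 → F5
G5 → C6
E5 → A5
A5 → D6

Bb4 F5 C6 A5 D6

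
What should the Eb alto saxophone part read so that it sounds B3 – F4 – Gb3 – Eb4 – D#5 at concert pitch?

The Eb alto saxophone sounds a major sixth below written, so the written part must be a major sixth above concert — transpose each note up.
B3 to G#4
F4 to D5
Gb3 to Eb4
Eb4 to C5
D#5 to B#5

G#4 D5 Eb4 C5 B#5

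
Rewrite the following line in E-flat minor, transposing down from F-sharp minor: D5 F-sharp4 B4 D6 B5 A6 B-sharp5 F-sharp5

From F-sharp down to E-flat is an augmented second; apply that to each pitch.
D5 → Cb5
F#4 → Eb4
B4 → Ab4
D6 → Cb6
B5 → Ab5
A6 → Gb6
B#5 → A5
F#5 → Eb5

Cb5 Eb4 Ab4 Cb6 Ab5 Gb6 A5 Eb5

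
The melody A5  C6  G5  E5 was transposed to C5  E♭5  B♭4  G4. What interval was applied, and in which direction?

Take the first pair: A5 → C5. A to C spans 6 letter names, so the interval is some kind of sixth.
C5 to A5 is 9 semitones, which makes it a major sixth; the second version is lower, so the direction is down.
Checking another pair — E5 → G4 — gives the same interval.

down a major sixth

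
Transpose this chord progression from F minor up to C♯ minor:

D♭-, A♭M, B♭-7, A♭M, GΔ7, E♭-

F minor up to C♯ minor is an augmented fifth; each chord root moves by that interval while the quality stays the same.
D♭-: root D♭ up an augmented fifth → A, giving A-.
A♭M: root A♭ up an augmented fifth → E, giving EM.
B♭-7: root B♭ up an augmented fifth → F#, giving F#-7.
A♭M: root A♭ up an augmented fifth → E, giving EM.
GΔ7: root G up an augmented fifth → D#, giving D#Δ7.
E♭-: root E♭ up an augmented fifth → B, giving B-.

A- EM F#-7 EM D#Δ7 B-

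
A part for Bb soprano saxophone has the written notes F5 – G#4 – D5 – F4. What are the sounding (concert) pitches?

Written C4 on the Bb soprano saxophone sounds as Bb3, a major second lower; apply that shift to every note.
F5 to Eb5
G#4 to F#4
D5 to C5
F4 to Eb4

Eb5 F#4 C5 Eb4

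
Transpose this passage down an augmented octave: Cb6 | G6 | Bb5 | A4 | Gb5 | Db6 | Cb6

Cb6 down an augmented octave is Cbb5.
G6 down an augmented octave is Gb5.
Bb5: an octave down reaches B, and 13 semitones makes it Bbb4.
A4 down an augmented octave is Ab3.
Gb5: an octave down reaches G, and 13 semitones makes it Gbb4.
Db6: an octave down reaches D, and 13 semitones makes it Dbb5.
Cb6: an octave down reaches C, and 13 semitones makes it Cbb5.

Cbb5 Gb5 Bbb4 Ab3 Gbb4 Dbb5 Cbb5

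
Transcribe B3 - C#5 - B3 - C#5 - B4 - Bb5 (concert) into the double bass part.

Written C4 sounds as C3 on the double bass, so concert pitches are written a perfect octave up.
B3 gives B4
C#5 gives C#6
B3 gives B4
C#5 gives C#6
B4 gives B5
Bb5 gives Bb6

B4 C#6 B4 C#6 B5 Bb6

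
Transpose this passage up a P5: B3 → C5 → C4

F#4 G5 G4

B3 up a perfect fifth is F#4.
A perfect fifth up from C5 gives G5.
C4: a fifth up reaches G, and 7 semitones makes it G4.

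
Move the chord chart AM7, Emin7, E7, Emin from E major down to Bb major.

E major down to Bb major is an augmented fourth; each chord root moves by that interval while the quality stays the same.
AM7: root A down an augmented fourth → Eb, giving EbM7.
Emin7: root E down an augmented fourth → Bb, giving Bbmin7.
E7: root E down an augmented fourth → Bb, giving Bb7.
Emin: root E down an augmented fourth → Bb, giving Bbmin.

EbM7 Bbmin7 Bb7 Bbmin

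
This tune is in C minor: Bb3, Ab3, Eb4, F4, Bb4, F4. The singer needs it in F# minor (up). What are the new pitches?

From C up to F# is an augmented fourth; apply that to each pitch.
Bb3 gives E4
Ab3 gives D4
Eb4 gives A4
F4 gives B4
Bb4 gives E5
F4 gives B4

E4 D4 A4 B4 E5 B4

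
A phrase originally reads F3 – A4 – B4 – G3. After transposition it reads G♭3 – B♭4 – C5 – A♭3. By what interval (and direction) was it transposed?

up a minor second

Take the first pair: F3 → Gb3. F to G spans 2 letter names, so the interval is some kind of second.
F3 to Gb3 is 1 semitone, which makes it a minor second; the second version is higher, so the direction is up.
Checking another pair — G3 → Ab3 — gives the same interval.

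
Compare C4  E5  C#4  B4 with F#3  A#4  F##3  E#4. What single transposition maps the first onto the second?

down a diminished fifth

From C4 to F#3 is 5 letter names — a fifth of some quality.
F#3 to C4 is 6 semitones, which makes it a diminished fifth; the second version is lower, so the direction is down.
Checking another pair — B4 → E#4 — gives the same interval.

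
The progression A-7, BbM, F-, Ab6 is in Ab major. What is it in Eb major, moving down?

E-7 FM C- Eb6

Ab major down to Eb major is a perfect fourth; each chord root moves by that interval while the quality stays the same.
A-7: root A down a perfect fourth → E, giving E-7.
BbM: root Bb down a perfect fourth → F, giving FM.
F-: root F down a perfect fourth → C, giving C-.
Ab6: root Ab down a perfect fourth → Eb, giving Eb6.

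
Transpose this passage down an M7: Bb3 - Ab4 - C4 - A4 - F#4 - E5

Bb3 to Cb3
Ab4 to Bbb3
C4 to Db3
A4 to Bb3
F#4 to G3
E5 to F4

Cb3 Bbb3 Db3 Bb3 G3 F4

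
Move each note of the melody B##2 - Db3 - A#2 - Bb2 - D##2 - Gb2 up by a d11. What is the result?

B##2 up a diminished eleventh is E#4.
Db3: an eleventh up reaches G, and 16 semitones makes it Gbb4.
A diminished eleventh up from A#2 gives D4.
A diminished eleventh up from Bb2 gives Ebb4.
D##2 up a diminished eleventh is G#3.
Gb2: an eleventh up reaches C, and 16 semitones makes it Cbb4.

E#4 Gbb4 D4 Ebb4 G#3 Cbb4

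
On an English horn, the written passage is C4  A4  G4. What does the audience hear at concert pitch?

F3 D4 C4

Written C4 on the English horn sounds as F3, a perfect fifth lower; apply that shift to every note.
C4 -> F3
A4 -> D4
G4 -> C4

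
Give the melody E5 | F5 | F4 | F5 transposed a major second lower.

D5 Eb5 Eb4 Eb5

E5 → D5
F5 → Eb5
F4 → Eb4
F5 → Eb5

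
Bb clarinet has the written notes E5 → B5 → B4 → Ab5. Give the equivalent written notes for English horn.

A5 E6 E5 Db6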